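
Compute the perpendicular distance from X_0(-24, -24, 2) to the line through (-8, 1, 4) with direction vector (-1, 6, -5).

Direction vector d = (-1, 6, -5).
AP = (-16, -25, -2); AP·d = -124, |AP|² = 885, |d|² = 62.
distance² = |AP|² − (AP·d)²/|d|² = 885 − 15376/62 = 637, so the distance is 7√13.

7√13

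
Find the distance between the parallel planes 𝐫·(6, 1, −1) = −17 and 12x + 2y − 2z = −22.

6/√38

Divide the second equation by 2 to match normals: 6x + y − z = -11.
Both planes have normal n = (6, 1, −1), |n| = √38. Any point on the first plane is at distance |(-11) − (-17)|/|n| = 6/√38 = 3√38/19 from the second.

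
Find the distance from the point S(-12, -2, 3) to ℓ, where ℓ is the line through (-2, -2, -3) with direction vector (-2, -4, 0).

2√29

Direction vector d = (-2, -4, 0).
AP = (-10, 0, 6), and AP × d = (24, -12, 40).
|AP × d|² = 2320 and |d|² = 20, so the distance is √(2320/20) = √116 = 2√29.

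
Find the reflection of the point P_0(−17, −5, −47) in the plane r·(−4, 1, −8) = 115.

(15, -13, 17)

With n = (−4, 1, −8), the signed offset is (n·P_0 − 115)/|n|² = 324/81 = 4.
P_0' = P_0 − 2t·n = (−17, −5, −47) − 8·(−4, 1, −8) = (15, −13, 17).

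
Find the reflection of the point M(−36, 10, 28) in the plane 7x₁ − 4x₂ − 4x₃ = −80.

n = (7, −4, −4), |n|² = 81, n·M − (-80) = -324, so t = -324/81 = -4.
Foot F = M − (-4)·n = (−8, −6, 12); the reflection is 2F − M = (20, −22, −4).

(20, -22, -4)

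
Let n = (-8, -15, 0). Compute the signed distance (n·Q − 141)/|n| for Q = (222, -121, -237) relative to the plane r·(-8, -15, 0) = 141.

-6

n·Q − 141 = -102.
|n| = 17, so the signed distance is -102/17 = -6.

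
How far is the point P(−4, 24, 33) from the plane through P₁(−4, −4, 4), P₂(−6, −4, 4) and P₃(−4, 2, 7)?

6√5

P₁P₂ = (−2, 0, 0) and P₁P₃ = (0, 6, 3), so a normal is n = P₁P₂ × P₁P₃ = (0, 6, −12).
Then n·(−4, 24, 33) − (−72) = −180.
|n| = √(0 + 36 + 144) = 6√5, so the distance is |-180|/(6√5) = 6√5.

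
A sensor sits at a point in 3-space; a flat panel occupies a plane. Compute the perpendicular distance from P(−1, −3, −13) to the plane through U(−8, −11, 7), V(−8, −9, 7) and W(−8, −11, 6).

7

UV = (0, 2, 0) and UW = (0, 0, −1), so a normal is n = UV × UW = (−2, 0, 0).
Then n·(−1, −3, −13) − 16 = −14.
|n| = √(4 + 0 + 0) = 2, so the distance is |-14|/2 = 7.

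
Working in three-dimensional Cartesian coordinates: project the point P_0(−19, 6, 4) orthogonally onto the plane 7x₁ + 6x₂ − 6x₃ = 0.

n = (7, 6, −6), |n|² = 121, and n·P_0 − 0 = -121.
t = -121/121 = -1, so the foot is P_0 − t·n = (−19, 6, 4) − (-1)·(7, 6, −6) = (−12, 12, −2).

(-12, 12, -2)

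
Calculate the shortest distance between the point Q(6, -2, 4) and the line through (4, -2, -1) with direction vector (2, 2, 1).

2√5

Direction vector d = (2, 2, 1).
AP = (2, 0, 5), and AP × d = (-10, 8, 4).
|AP × d|² = 180 and |d|² = 9, so the distance is √(180/9) = √20 = 2√5.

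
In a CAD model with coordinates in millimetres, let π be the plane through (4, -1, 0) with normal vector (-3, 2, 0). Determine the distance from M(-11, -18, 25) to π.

11√13/13

The plane has equation n·(r − (4, -1, 0)) = 0, i.e. n·r = -14.
Then n·(-11, -18, 25) - (-14) = 11.
|n| = √(9 + 4 + 0) = √13, so the distance is |11|/√13 = 11√13/13.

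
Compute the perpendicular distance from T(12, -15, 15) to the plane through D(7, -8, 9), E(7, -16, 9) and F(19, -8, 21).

DE = (0, -8, 0) and DF = (12, 0, 12), so a normal is n = DE × DF = (-96, 0, 96).
d = |(-96)·12 + 96·15 − 192| / √(9216 + 0 + 9216) = |96| / (96√2) = 1/√2.

1/√2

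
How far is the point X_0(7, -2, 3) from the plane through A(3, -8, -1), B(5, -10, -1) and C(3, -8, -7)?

5√2

AB = (2, -2, 0) and AC = (0, 0, -6), so a normal is n = AB × AC = (12, 12, 0).
Then n·(7, -2, 3) - (-60) = 120.
|n| = √(144 + 144 + 0) = 12√2, so the distance is |120|/(12√2) = 5√2.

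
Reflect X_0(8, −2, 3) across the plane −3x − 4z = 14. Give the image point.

(-4, -2, -13)

With n = (−3, 0, −4), the signed offset is (n·X_0 − 14)/|n|² = -50/25 = -2.
X_0' = X_0 − 2t·n = (8, −2, 3) − (-4)·(−3, 0, −4) = (−4, −2, −13).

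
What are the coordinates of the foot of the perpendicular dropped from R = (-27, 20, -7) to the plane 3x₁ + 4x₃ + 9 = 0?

n = (3, 0, 4), |n|² = 25, and n·R − (-9) = -100.
t = -100/25 = -4, so the foot is R − t·n = (-27, 20, -7) − (-4)·(3, 0, 4) = (-15, 20, 9).

(-15, 20, 9)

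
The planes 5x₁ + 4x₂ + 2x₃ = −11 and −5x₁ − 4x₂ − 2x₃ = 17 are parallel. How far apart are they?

Divide the second equation by -1 to match normals: 5x₁ + 4x₂ + 2x₃ = -17.
Both planes have normal n = (5, 4, 2), |n| = 3√5. Any point on the first plane is at distance |(-17) − (-11)|/|n| = 6/(3√5) = 2/√5 from the second.

2√5/5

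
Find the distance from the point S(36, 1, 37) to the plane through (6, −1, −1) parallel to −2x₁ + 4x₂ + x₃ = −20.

2√21/3

Parallel planes share the normal n = (−2, 4, 1); since (6, −1, −1) lies on the plane, its equation is −2x₁ + 4x₂ + x₃ = -17.
d = |(-2)·36 + 4·1 + 1·37 − (-17)| / √(4 + 16 + 1) = |-14| / √21 = 14/√21.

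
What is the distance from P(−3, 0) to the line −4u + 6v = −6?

d = |(-4)·(-3) + 6·0 − (-6)| / √(16 + 36) = |18|/(2√13) = 9√13/13.

9/√13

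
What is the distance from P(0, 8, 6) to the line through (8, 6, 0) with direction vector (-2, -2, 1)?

Direction vector d = (-2, -2, 1).
AP = (-8, 2, 6); AP·d = 18, |AP|² = 104, |d|² = 9.
distance² = |AP|² − (AP·d)²/|d|² = 104 − 324/9 = 68, so the distance is 2√17.

2√17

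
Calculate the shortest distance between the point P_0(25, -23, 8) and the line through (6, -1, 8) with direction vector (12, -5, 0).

Direction vector d = (12, -5, 0).
AP = (19, -22, 0), and AP × d = (0, 0, 169).
|AP × d|² = 28561 and |d|² = 169, so the distance is √(28561/169) = √169 = 13.

13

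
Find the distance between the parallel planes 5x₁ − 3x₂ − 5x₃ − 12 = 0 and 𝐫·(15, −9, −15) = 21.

5√59/59

Divide the second equation by 3 to match normals: 5x₁ − 3x₂ − 5x₃ = 7.
With common normal n = (5, −3, −5) (|n| = √59), the distance is |12 − 7|/|n| = 5/√59.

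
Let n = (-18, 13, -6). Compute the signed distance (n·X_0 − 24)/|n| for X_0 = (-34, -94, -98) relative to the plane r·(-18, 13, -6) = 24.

-2

n·X_0 − 24 = -46.
|n| = 23, so the signed distance is -46/23 = -2.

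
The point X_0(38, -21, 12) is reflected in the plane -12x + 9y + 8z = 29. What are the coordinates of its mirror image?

n = (-12, 9, 8), |n|² = 289, n·X_0 − 29 = -578, so t = -578/289 = -2.
Foot F = X_0 − (-2)·n = (14, -3, 28); the reflection is 2F − X_0 = (-10, 15, 44).

(-10, 15, 44)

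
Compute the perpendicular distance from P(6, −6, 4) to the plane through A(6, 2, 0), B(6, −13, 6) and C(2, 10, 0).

4√5/15

AB = (0, −15, 6) and AC = (−4, 8, 0), so a normal is n = AB × AC = (−48, −24, −60).
Then n·(6, −6, 4) − (−336) = −48.
|n| = √(2304 + 576 + 3600) = 36√5, so the distance is |-48|/(36√5) = 4√5/15.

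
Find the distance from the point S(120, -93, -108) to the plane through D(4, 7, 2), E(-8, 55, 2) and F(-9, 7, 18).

26/21

DE = (-12, 48, 0) and DF = (-13, 0, 16), so a normal is n = DE × DF = (768, 192, 624).
d = |768·120 + 192·(-93) + 624·(-108) − 5664| / √(589824 + 36864 + 389376) = |1248| / 1008 = 26/21.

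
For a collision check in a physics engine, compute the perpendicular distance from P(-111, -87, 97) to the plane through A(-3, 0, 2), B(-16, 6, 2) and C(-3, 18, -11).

AB = (-13, 6, 0) and AC = (0, 18, -13), so a normal is n = AB × AC = (-78, -169, -234).
Then n·(-111, -87, 97) - (-234) = 897.
|n| = √(6084 + 28561 + 54756) = 299, so the distance is |897|/299 = 3.

3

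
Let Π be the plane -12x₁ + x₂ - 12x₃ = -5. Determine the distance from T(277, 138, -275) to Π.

7

Normal vector n = (-12, 1, -12), and n·(277, 138, -275) - (-5) = 119.
|n| = √(144 + 1 + 144) = 17, so the distance is |119|/17 = 7.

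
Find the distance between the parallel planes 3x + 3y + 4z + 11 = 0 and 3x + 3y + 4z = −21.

5√34/17

Both planes have normal n = (3, 3, 4), |n| = √34. Any point on the first plane is at distance |(-21) − (-11)|/|n| = 10/√34 = 5√34/17 from the second.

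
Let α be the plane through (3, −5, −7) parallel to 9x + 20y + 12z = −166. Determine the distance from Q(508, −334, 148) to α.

Parallel planes share the normal n = (9, 20, 12); since (3, −5, −7) lies on the plane, its equation is 9x + 20y + 12z = -157.
n = (9, 20, 12); n·P − (-157) = -175; |n| = 25; distance = 175/25 = 7.

7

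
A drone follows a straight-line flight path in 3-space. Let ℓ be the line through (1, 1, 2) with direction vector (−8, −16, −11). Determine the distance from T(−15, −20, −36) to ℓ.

Direction vector d = (−8, −16, −11).
AP = (−16, −21, −38); AP·d = 882, |AP|² = 2141, |d|² = 441.
distance² = |AP|² − (AP·d)²/|d|² = 2141 − 777924/441 = 377, so the distance is √377.

√377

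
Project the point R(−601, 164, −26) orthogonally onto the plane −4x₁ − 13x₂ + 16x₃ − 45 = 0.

(-4219/7, 1109/7, -134/7)

The perpendicular from R has direction n = (−4, −13, 16): r = (−601, 164, −26) + t(−4, −13, 16).
Substitute into the plane: n·(R + tn) = 45 gives -144 + 441t = 45, so t = 3/7.
Foot = (−601, 164, −26) + (3/7)·(−4, −13, 16) = (−4219/7, 1109/7, −134/7).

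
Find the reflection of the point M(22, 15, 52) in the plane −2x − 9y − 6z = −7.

(6, -57, 4)

With n = (−2, −9, −6), the signed offset is (n·M − (-7))/|n|² = -484/121 = -4.
M' = M − 2t·n = (22, 15, 52) − (-8)·(−2, −9, −6) = (6, −57, 4).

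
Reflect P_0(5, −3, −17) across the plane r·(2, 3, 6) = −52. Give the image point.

n = (2, 3, 6), |n|² = 49, n·P_0 − (-52) = -49, so t = -49/49 = -1.
Foot F = P_0 − (-1)·n = (7, 0, −11); the reflection is 2F − P_0 = (9, 3, −5).

(9, 3, -5)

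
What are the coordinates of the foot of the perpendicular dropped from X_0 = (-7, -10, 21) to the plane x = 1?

(1, -10, 21)

The perpendicular from X_0 has direction n = (1, 0, 0): r = (-7, -10, 21) + λ(1, 0, 0).
Substitute into the plane: n·(X_0 + λn) = 1 gives -7 + 1λ = 1, so λ = 8.
Foot = (-7, -10, 21) + 8·(1, 0, 0) = (1, -10, 21).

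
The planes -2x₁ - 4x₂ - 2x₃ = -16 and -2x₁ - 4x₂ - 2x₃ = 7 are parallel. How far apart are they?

With common normal n = (-2, -4, -2) (|n| = 2√6), the distance is |(-16) − 7|/|n| = 23/(2√6).

23√6/12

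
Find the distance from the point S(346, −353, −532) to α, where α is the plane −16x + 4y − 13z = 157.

9

Normal vector n = (−16, 4, −13), and n·(346, −353, −532) − 157 = −189.
|n| = √(256 + 16 + 169) = 21, so the distance is |-189|/21 = 9.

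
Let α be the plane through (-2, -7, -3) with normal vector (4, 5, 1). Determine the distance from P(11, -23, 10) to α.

The plane has equation n·(r − (-2, -7, -3)) = 0, i.e. n·r = -46.
Then n·(11, -23, 10) - (-46) = -15.
|n| = √(16 + 25 + 1) = √42, so the distance is |-15|/√42 = 15/√42.

5√42/14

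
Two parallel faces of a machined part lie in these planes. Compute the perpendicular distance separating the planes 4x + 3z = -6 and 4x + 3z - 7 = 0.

Both planes have normal n = (4, 0, 3), |n| = 5. Any point on the first plane is at distance |7 − (-6)|/|n| = 13/5 from the second.

13/5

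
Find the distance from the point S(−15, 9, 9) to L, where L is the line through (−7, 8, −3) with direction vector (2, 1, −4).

2√5

Direction vector d = (2, 1, −4).
AP = (−8, 1, 12); AP·d = -63, |AP|² = 209, |d|² = 21.
distance² = |AP|² − (AP·d)²/|d|² = 209 − 3969/21 = 20, so the distance is 2√5.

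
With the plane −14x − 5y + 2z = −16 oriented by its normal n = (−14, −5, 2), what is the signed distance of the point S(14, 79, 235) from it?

-7

n·S − (-16) = -105.
|n| = 15, so the signed distance is -105/15 = -7.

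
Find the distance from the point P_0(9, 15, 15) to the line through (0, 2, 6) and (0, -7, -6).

√106

A direction vector is d = (0, -9, -12).
AP = (9, 13, 9), and AP × d = (-75, 108, -81).
|AP × d|² = 23850 and |d|² = 225, so the distance is √(23850/225) = √106.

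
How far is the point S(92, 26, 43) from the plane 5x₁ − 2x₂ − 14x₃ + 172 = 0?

22/15

d = |5·92 + (-2)·26 + (-14)·43 − (-172)| / √(25 + 4 + 196) = |-22| / 15 = 22/15.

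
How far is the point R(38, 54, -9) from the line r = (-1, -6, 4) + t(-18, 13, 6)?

Direction vector d = (-18, 13, 6).
AP = (39, 60, -13); AP·d = 0, |AP|² = 5290, |d|² = 529.
distance² = |AP|² − (AP·d)²/|d|² = 5290 − 0/529 = 5290, so the distance is 23√10.

23√10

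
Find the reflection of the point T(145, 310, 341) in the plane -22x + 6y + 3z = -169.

(3071/23, 7202/23, 7879/23)

With n = (-22, 6, 3), the signed offset is (n·T − (-169))/|n|² = -138/529 = -6/23.
T' = T − 2t·n = (145, 310, 341) − (-12/23)·(-22, 6, 3) = (3071/23, 7202/23, 7879/23).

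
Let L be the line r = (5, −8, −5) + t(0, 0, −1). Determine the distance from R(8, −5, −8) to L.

3√2

Direction vector d = (0, 0, −1).
AP = (3, 3, −3), and AP × d = (−3, 3, 0).
|AP × d|² = 18 and |d|² = 1, so the distance is √18 = 3√2.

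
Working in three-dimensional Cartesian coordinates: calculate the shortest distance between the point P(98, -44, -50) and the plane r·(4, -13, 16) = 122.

2

Normal vector n = (4, -13, 16), and n·(98, -44, -50) - 122 = 42.
|n| = √(16 + 169 + 256) = 21, so the distance is |42|/21 = 2.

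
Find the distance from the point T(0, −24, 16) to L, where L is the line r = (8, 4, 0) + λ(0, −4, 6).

4√17

Direction vector d = (0, −4, 6).
AP = (−8, −28, 16), and AP × d = (−104, 48, 32).
|AP × d|² = 14144 and |d|² = 52, so the distance is √(14144/52) = √272 = 4√17.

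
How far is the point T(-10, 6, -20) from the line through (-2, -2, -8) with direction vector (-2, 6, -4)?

Direction vector d = (-2, 6, -4).
AP = (-8, 8, -12), and AP × d = (40, -8, -32).
|AP × d|² = 2688 and |d|² = 56, so the distance is √(2688/56) = √48 = 4√3.

4√3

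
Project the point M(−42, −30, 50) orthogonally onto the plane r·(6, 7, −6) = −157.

The perpendicular from M has direction n = (6, 7, −6): r = (−42, −30, 50) + t(6, 7, −6).
Substitute into the plane: n·(M + tn) = -157 gives -762 + 121t = -157, so t = 5.
Foot = (−42, −30, 50) + 5·(6, 7, −6) = (−12, 5, 20).

(-12, 5, 20)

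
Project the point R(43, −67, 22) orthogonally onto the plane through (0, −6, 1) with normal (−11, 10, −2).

(-12, -17, 12)

n = (−11, 10, −2), |n|² = 225, and n·R − (-62) = -1125.
t = -1125/225 = -5, so the foot is R − t·n = (43, −67, 22) − (-5)·(−11, 10, −2) = (−12, −17, 12).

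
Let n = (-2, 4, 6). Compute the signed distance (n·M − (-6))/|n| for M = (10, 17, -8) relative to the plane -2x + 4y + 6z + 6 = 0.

n·M − (-6) = 6.
|n| = 2√14, so the signed distance is 3/√14.

3/√14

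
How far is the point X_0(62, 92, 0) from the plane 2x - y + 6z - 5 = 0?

27√41/41

d = |2·62 + (-1)·92 + 6·0 − 5| / √(4 + 1 + 36) = |27| / √41 = 27/√41.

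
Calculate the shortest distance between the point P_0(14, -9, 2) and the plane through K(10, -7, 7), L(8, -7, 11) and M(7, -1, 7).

√6/6

KL = (-2, 0, 4) and KM = (-3, 6, 0), so a normal is n = KL × KM = (-24, -12, -12).
d = |(-24)·14 + (-12)·(-9) + (-12)·2 − (-240)| / √(576 + 144 + 144) = |-12| / (12√6) = √6/6.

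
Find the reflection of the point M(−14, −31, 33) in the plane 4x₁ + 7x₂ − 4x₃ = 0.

With n = (4, 7, −4), the signed offset is (n·M − 0)/|n|² = -405/81 = -5.
M' = M − 2t·n = (−14, −31, 33) − (-10)·(4, 7, −4) = (26, 39, −7).

(26, 39, -7)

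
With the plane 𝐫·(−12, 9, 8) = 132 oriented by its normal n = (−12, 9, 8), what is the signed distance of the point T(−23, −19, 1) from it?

-19/17

n·T − 132 = -19.
|n| = 17, so the signed distance is -19/17.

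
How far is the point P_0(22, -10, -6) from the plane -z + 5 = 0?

11

Normal vector n = (0, 0, -1), and n·(22, -10, -6) - (-5) = 11.
|n| = √(0 + 0 + 1) = 1, so the distance is |11|/1 = 11.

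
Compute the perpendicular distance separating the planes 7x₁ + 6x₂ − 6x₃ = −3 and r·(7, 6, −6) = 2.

Both planes have normal n = (7, 6, −6), |n| = 11. Any point on the first plane is at distance |2 − (-3)|/|n| = 5/11 from the second.

5/11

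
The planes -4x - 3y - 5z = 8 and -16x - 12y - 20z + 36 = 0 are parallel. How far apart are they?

Divide the second equation by 4 to match normals: -4x - 3y - 5z = -9.
With common normal n = (-4, -3, -5) (|n| = 5√2), the distance is |8 − (-9)|/|n| = 17/(5√2).

17√2/10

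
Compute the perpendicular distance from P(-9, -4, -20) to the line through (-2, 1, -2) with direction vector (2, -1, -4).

Direction vector d = (2, -1, -4).
AP = (-7, -5, -18), and AP × d = (2, -64, 17).
|AP × d|² = 4389 and |d|² = 21, so the distance is √(4389/21) = √209.

√209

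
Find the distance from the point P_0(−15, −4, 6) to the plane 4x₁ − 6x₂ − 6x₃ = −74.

√22/22

Normal vector n = (4, −6, −6), and n·(−15, −4, 6) − (−74) = 2.
|n| = √(16 + 36 + 36) = 2√22, so the distance is |2|/(2√22) = √22/22.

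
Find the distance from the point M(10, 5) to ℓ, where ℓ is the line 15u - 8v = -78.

188/17

The normal to the line is n = (15, -8) with |n| = 17.
|n·M − (-78)| = |110 − (-78)| = 188, so the distance is 188/17.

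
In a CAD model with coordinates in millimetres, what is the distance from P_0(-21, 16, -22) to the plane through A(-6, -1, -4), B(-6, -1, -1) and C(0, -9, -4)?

9/5

AB = (0, 0, 3) and AC = (6, -8, 0), so a normal is n = AB × AC = (24, 18, 0).
d = |24·(-21) + 18·16 − (-162)| / √(576 + 324 + 0) = |-54| / 30 = 9/5.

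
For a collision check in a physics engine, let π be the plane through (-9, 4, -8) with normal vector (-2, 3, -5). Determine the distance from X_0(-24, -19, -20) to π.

21/√38

The plane has equation n·(r − (-9, 4, -8)) = 0, i.e. n·r = 70.
Then n·(-24, -19, -20) - 70 = 21.
|n| = √(4 + 9 + 25) = √38, so the distance is |21|/√38 = 21/√38.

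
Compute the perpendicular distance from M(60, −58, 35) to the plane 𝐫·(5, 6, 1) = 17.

15√62/31

n = (5, 6, 1); n·P − 17 = -30; |n| = √62; distance = 30/√62.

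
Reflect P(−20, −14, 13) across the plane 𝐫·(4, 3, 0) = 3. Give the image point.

(20, 16, 13)

With n = (4, 3, 0), the signed offset is (n·P − 3)/|n|² = -125/25 = -5.
P' = P − 2t·n = (−20, −14, 13) − (-10)·(4, 3, 0) = (20, 16, 13).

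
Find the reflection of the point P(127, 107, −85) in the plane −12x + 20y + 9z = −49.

n = (−12, 20, 9), |n|² = 625, n·P − (-49) = -100, so t = -100/625 = -4/25.
Foot F = P − (-4/25)·n = (3127/25, 551/5, −2089/25); the reflection is 2F − P = (3079/25, 567/5, −2053/25).

(3079/25, 567/5, -2053/25)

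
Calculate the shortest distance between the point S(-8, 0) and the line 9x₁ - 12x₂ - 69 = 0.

47/5

d = |9·(-8) + (-12)·0 − 69| / √(81 + 144) = |-141|/15 = 47/5.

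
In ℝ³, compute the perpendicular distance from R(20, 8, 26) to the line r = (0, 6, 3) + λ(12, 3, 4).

Direction vector d = (12, 3, 4).
AP = (20, 2, 23); AP·d = 338, |AP|² = 933, |d|² = 169.
distance² = |AP|² − (AP·d)²/|d|² = 933 − 114244/169 = 257, so the distance is √257.

√257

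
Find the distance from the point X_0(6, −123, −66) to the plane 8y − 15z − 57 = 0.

Normal vector n = (0, 8, −15), and n·(6, −123, −66) − 57 = −51.
|n| = √(0 + 64 + 225) = 17, so the distance is |-51|/17 = 3.

3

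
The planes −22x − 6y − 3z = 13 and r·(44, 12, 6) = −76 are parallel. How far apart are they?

25/23

Divide the second equation by -2 to match normals: −22x − 6y − 3z = 38.
With common normal n = (−22, −6, −3) (|n| = 23), the distance is |13 − 38|/|n| = 25/23.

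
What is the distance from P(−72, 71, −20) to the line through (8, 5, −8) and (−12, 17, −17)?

A direction vector is d = (−20, 12, −9).
AP = (−80, 66, −12); AP·d = 2500, |AP|² = 10900, |d|² = 625.
distance² = |AP|² − (AP·d)²/|d|² = 10900 − 6250000/625 = 900, so the distance is 30.

30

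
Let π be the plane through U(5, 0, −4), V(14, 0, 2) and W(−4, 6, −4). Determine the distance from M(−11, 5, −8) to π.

5/√22

UV = (9, 0, 6) and UW = (−9, 6, 0), so a normal is n = UV × UW = (−36, −54, 54).
Then n·(−11, 5, −8) − (−396) = 90.
|n| = √(1296 + 2916 + 2916) = 18√22, so the distance is |90|/(18√22) = 5√22/22.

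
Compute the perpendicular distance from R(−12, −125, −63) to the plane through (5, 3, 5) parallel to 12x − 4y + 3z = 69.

Parallel planes share the normal n = (12, −4, 3); since (5, 3, 5) lies on the plane, its equation is 12x − 4y + 3z = 63.
Then n·(−12, −125, −63) − 63 = 104.
|n| = √(144 + 16 + 9) = 13, so the distance is |104|/13 = 8.

8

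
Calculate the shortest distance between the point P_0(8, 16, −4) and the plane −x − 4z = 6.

2√17/17

Normal vector n = (−1, 0, −4), and n·(8, 16, −4) − 6 = 2.
|n| = √(1 + 0 + 16) = √17, so the distance is |2|/√17 = 2√17/17.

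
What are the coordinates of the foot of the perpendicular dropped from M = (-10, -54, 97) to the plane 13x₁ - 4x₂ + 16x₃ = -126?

The perpendicular from M has direction n = (13, -4, 16): r = (-10, -54, 97) + μ(13, -4, 16).
Substitute into the plane: n·(M + μn) = -126 gives 1638 + 441μ = -126, so μ = -4.
Foot = (-10, -54, 97) + (-4)·(13, -4, 16) = (-62, -38, 33).

(-62, -38, 33)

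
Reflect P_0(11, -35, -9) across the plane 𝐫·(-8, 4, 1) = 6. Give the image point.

n = (-8, 4, 1), |n|² = 81, n·P_0 − 6 = -243, so t = -243/81 = -3.
Foot F = P_0 − (-3)·n = (-13, -23, -6); the reflection is 2F − P_0 = (-37, -11, -3).

(-37, -11, -3)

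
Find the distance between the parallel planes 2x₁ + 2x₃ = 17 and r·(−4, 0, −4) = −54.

Divide the second equation by -2 to match normals: 2x₁ + 2x₃ = 27.
Both planes have normal n = (2, 0, 2), |n| = 2√2. Any point on the first plane is at distance |27 − 17|/|n| = 10/(2√2) = 5/√2 from the second.

5/√2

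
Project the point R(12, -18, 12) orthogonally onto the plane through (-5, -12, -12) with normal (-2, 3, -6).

(4, -6, -12)

n = (-2, 3, -6), |n|² = 49, and n·R − 46 = -196.
t = -196/49 = -4, so the foot is R − t·n = (12, -18, 12) − (-4)·(-2, 3, -6) = (4, -6, -12).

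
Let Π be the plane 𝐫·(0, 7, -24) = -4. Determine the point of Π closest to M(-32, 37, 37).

n = (0, 7, -24), |n|² = 625, and n·M − (-4) = -625.
t = -625/625 = -1, so the foot is M − t·n = (-32, 37, 37) − (-1)·(0, 7, -24) = (-32, 44, 13).

(-32, 44, 13)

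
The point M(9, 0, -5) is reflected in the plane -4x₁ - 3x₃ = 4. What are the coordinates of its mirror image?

With n = (-4, 0, -3), the signed offset is (n·M − 4)/|n|² = -25/25 = -1.
M' = M − 2t·n = (9, 0, -5) − (-2)·(-4, 0, -3) = (1, 0, -11).

(1, 0, -11)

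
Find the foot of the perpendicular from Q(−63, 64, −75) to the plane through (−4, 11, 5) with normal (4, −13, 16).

(-43, -1, 5)

n = (4, −13, 16), |n|² = 441, and n·Q − (-79) = -2205.
t = -2205/441 = -5, so the foot is Q − t·n = (−63, 64, −75) − (-5)·(4, −13, 16) = (−43, −1, 5).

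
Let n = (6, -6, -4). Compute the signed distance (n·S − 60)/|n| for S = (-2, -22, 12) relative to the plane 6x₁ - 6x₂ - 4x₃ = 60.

n·S − 60 = 12.
|n| = 2√22, so the signed distance is 6/√22.

6/√22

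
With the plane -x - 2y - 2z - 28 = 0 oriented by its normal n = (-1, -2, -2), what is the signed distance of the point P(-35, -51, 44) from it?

n·P − 28 = 21.
|n| = 3, so the signed distance is 21/3 = 7.

7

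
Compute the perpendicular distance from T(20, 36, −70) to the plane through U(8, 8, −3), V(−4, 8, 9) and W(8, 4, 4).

UV = (−12, 0, 12) and UW = (0, −4, 7), so a normal is n = UV × UW = (48, 84, 48).
n = (48, 84, 48); n·P − 912 = -288; |n| = 108; distance = 288/108 = 8/3.

8/3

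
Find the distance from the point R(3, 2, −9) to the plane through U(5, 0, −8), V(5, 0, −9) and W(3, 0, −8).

UV = (0, 0, −1) and UW = (−2, 0, 0), so a normal is n = UV × UW = (0, 2, 0).
n = (0, 2, 0); n·P − 0 = 4; |n| = 2; distance = 4/2 = 2.

2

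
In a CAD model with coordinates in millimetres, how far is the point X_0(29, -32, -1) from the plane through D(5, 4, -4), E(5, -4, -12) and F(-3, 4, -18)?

DE = (0, -8, -8) and DF = (-8, 0, -14), so a normal is n = DE × DF = (112, 64, -64).
d = |112·29 + 64·(-32) + (-64)·(-1) − 1072| / √(12544 + 4096 + 4096) = |192| / 144 = 4/3.

4/3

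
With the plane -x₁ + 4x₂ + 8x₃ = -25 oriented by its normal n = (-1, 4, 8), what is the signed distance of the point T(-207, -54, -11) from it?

-8

n·T − (-25) = -72.
|n| = 9, so the signed distance is -72/9 = -8.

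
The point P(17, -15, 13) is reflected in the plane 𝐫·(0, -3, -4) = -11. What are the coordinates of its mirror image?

(17, -351/25, 357/25)

With n = (0, -3, -4), the signed offset is (n·P − (-11))/|n|² = 4/25.
P' = P − 2t·n = (17, -15, 13) − (8/25)·(0, -3, -4) = (17, -351/25, 357/25).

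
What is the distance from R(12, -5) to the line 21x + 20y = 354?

202/29

The normal to the line is n = (21, 20) with |n| = 29.
|n·R − 354| = |152 − 354| = 202, so the distance is 202/29.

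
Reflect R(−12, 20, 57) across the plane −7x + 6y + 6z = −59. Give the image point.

n = (−7, 6, 6), |n|² = 121, n·R − (-59) = 605, so t = 605/121 = 5.
Foot F = R − 5·n = (23, −10, 27); the reflection is 2F − R = (58, −40, −3).

(58, -40, -3)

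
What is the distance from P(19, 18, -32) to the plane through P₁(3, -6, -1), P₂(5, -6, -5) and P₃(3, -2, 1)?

22/√21

P₁P₂ = (2, 0, -4) and P₁P₃ = (0, 4, 2), so a normal is n = P₁P₂ × P₁P₃ = (16, -4, 8).
n = (16, -4, 8); n·P − 64 = -88; |n| = 4√21; distance = 88/(4√21) = 22√21/21.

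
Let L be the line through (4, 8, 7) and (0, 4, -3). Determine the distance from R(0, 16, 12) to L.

6√2

A direction vector is d = (-4, -4, -10).
AP = (-4, 8, 5), and AP × d = (-60, -60, 48).
|AP × d|² = 9504 and |d|² = 132, so the distance is √(9504/132) = √72 = 6√2.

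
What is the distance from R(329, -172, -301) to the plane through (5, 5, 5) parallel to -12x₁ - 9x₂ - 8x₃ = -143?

9

Parallel planes share the normal n = (-12, -9, -8); since (5, 5, 5) lies on the plane, its equation is -12x₁ - 9x₂ - 8x₃ = -145.
Then n·(329, -172, -301) - (-145) = 153.
|n| = √(144 + 81 + 64) = 17, so the distance is |153|/17 = 9.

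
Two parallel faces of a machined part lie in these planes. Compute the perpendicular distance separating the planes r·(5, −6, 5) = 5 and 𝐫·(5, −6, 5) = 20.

15√86/86

With common normal n = (5, −6, 5) (|n| = √86), the distance is |5 − 20|/|n| = 15/√86 = 15√86/86.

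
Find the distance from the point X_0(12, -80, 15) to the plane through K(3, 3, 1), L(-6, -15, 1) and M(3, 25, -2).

KL = (-9, -18, 0) and KM = (0, 22, -3), so a normal is n = KL × KM = (54, -27, -198).
n = (54, -27, -198); n·P − (-117) = -45; |n| = 207; distance = 45/207 = 5/23.

5/23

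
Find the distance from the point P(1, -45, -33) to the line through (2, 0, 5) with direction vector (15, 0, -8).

√3181

Direction vector d = (15, 0, -8).
AP = (-1, -45, -38), and AP × d = (360, -578, 675).
|AP × d|² = 919309 and |d|² = 289, so the distance is √(919309/289) = √3181.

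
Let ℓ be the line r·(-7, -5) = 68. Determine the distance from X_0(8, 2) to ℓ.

67√74/37

d = |(-7)·8 + (-5)·2 − 68| / √(49 + 25) = |-134|/√74 = 67√74/37.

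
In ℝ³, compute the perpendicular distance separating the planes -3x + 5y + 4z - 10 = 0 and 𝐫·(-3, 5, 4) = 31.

With common normal n = (-3, 5, 4) (|n| = 5√2), the distance is |10 − 31|/|n| = 21/(5√2) = 21√2/10.

21/(5√2)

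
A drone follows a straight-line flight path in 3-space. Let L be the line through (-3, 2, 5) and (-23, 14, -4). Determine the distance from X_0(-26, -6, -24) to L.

A direction vector is d = (-20, 12, -9).
AP = (-23, -8, -29); AP·d = 625, |AP|² = 1434, |d|² = 625.
distance² = |AP|² − (AP·d)²/|d|² = 1434 − 390625/625 = 809, so the distance is √809.

√809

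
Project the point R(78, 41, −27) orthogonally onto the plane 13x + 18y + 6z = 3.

(39, -13, -45)

n = (13, 18, 6), |n|² = 529, and n·R − 3 = 1587.
t = 1587/529 = 3, so the foot is R − t·n = (78, 41, −27) − 3·(13, 18, 6) = (39, −13, −45).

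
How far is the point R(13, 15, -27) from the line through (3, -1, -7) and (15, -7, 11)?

A direction vector is d = (12, -6, 18).
AP = (10, 16, -20); AP·d = -336, |AP|² = 756, |d|² = 504.
distance² = |AP|² − (AP·d)²/|d|² = 756 − 112896/504 = 532, so the distance is 2√133.

2√133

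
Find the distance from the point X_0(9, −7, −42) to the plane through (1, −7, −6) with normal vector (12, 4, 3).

12/13

The plane has equation n·(r − (1, −7, −6)) = 0, i.e. n·r = -34.
n = (12, 4, 3); n·P − (-34) = -12; |n| = 13; distance = 12/13.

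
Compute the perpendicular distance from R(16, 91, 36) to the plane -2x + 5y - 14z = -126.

d = |(-2)·16 + 5·91 + (-14)·36 − (-126)| / √(4 + 25 + 196) = |45| / 15 = 3.

3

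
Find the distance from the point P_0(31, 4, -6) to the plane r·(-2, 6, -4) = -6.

d = |(-2)·31 + 6·4 + (-4)·(-6) − (-6)| / √(4 + 36 + 16) = |-8| / (2√14) = 2√14/7.

4/√14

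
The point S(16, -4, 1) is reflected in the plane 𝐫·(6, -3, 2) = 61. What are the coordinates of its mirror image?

(4, 2, -3)

With n = (6, -3, 2), the signed offset is (n·S − 61)/|n|² = 49/49 = 1.
S' = S − 2t·n = (16, -4, 1) − 2·(6, -3, 2) = (4, 2, -3).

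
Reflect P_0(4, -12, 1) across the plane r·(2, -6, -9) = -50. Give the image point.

n = (2, -6, -9), |n|² = 121, n·P_0 − (-50) = 121, so t = 121/121 = 1.
Foot F = P_0 − 1·n = (2, -6, 10); the reflection is 2F − P_0 = (0, 0, 19).

(0, 0, 19)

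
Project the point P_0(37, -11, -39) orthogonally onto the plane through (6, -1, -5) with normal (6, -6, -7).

(13, 13, -11)

n = (6, -6, -7), |n|² = 121, and n·P_0 − 77 = 484.
t = 484/121 = 4, so the foot is P_0 − t·n = (37, -11, -39) − 4·(6, -6, -7) = (13, 13, -11).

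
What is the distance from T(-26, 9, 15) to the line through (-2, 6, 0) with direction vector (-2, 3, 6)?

Direction vector d = (-2, 3, 6).
AP = (-24, 3, 15), and AP × d = (-27, 114, -66).
|AP × d|² = 18081 and |d|² = 49, so the distance is √(18081/49) = √369 = 3√41.

3√41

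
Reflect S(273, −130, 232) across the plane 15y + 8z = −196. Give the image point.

With n = (0, 15, 8), the signed offset is (n·S − (-196))/|n|² = 102/289 = 6/17.
S' = S − 2t·n = (273, −130, 232) − (12/17)·(0, 15, 8) = (273, −2390/17, 3848/17).

(273, -2390/17, 3848/17)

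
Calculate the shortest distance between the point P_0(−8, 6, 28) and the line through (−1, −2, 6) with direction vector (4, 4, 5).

3√41

Direction vector d = (4, 4, 5).
AP = (−7, 8, 22), and AP × d = (−48, 123, −60).
|AP × d|² = 21033 and |d|² = 57, so the distance is √(21033/57) = √369 = 3√41.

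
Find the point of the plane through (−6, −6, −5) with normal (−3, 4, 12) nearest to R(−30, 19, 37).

The perpendicular from R has direction n = (−3, 4, 12): r = (−30, 19, 37) + λ(−3, 4, 12).
Substitute into the plane: n·(R + λn) = -66 gives 610 + 169λ = -66, so λ = -4.
Foot = (−30, 19, 37) + (-4)·(−3, 4, 12) = (−18, 3, −11).

(-18, 3, -11)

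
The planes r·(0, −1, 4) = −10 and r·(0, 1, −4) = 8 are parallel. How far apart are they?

Divide the second equation by -1 to match normals: −x₂ + 4x₃ = -8.
With common normal n = (0, −1, 4) (|n| = √17), the distance is |(-10) − (-8)|/|n| = 2/√17.

2√17/17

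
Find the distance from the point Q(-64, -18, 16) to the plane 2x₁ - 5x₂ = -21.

n = (2, -5, 0); n·P − (-21) = -17; |n| = √29; distance = 17/√29.

17/√29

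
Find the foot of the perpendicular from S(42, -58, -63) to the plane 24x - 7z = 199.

(-6, -58, -49)

The perpendicular from S has direction n = (24, 0, -7): r = (42, -58, -63) + t(24, 0, -7).
Substitute into the plane: n·(S + tn) = 199 gives 1449 + 625t = 199, so t = -2.
Foot = (42, -58, -63) + (-2)·(24, 0, -7) = (-6, -58, -49).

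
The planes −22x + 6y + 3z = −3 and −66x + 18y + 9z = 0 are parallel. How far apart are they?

3/23

Divide the second equation by 3 to match normals: −22x + 6y + 3z = 0.
Both planes have normal n = (−22, 6, 3), |n| = 23. Any point on the first plane is at distance |0 − (-3)|/|n| = 3/23 from the second.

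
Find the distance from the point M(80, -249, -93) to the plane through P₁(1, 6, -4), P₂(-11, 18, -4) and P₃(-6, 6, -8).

9

P₁P₂ = (-12, 12, 0) and P₁P₃ = (-7, 0, -4), so a normal is n = P₁P₂ × P₁P₃ = (-48, -48, 84).
d = |(-48)·80 + (-48)·(-249) + 84·(-93) − (-672)| / √(2304 + 2304 + 7056) = |972| / 108 = 9.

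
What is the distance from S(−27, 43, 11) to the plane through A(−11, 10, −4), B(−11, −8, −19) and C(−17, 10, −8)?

11/√77

AB = (0, −18, −15) and AC = (−6, 0, −4), so a normal is n = AB × AC = (72, 90, −108).
n = (72, 90, −108); n·P − 540 = 198; |n| = 18√77; distance = 198/(18√77) = √77/7.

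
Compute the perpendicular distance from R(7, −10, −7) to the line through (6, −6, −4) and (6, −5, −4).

A direction vector is d = (0, 1, 0).
AP = (1, −4, −3); AP·d = -4, |AP|² = 26, |d|² = 1.
distance² = |AP|² − (AP·d)²/|d|² = 26 − 16/1 = 10, so the distance is √10.

√10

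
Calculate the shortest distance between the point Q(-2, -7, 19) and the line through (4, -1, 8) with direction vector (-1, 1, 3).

√94

Direction vector d = (-1, 1, 3).
AP = (-6, -6, 11), and AP × d = (-29, 7, -12).
|AP × d|² = 1034 and |d|² = 11, so the distance is √(1034/11) = √94.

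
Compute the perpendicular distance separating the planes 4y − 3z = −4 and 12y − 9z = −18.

2/5

Divide the second equation by 3 to match normals: 4y − 3z = -6.
Both planes have normal n = (0, 4, −3), |n| = 5. Any point on the first plane is at distance |(-6) − (-4)|/|n| = 2/5 from the second.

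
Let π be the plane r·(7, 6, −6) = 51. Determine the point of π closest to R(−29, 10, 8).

The perpendicular from R has direction n = (7, 6, −6): r = (−29, 10, 8) + λ(7, 6, −6).
Substitute into the plane: n·(R + λn) = 51 gives -191 + 121λ = 51, so λ = 2.
Foot = (−29, 10, 8) + 2·(7, 6, −6) = (−15, 22, −4).

(-15, 22, -4)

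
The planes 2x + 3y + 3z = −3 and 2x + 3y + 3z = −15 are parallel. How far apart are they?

6√22/11

Both planes have normal n = (2, 3, 3), |n| = √22. Any point on the first plane is at distance |(-15) − (-3)|/|n| = 12/√22 = 6√22/11 from the second.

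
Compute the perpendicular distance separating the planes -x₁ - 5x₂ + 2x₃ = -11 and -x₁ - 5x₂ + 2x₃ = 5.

8√30/15

With common normal n = (-1, -5, 2) (|n| = √30), the distance is |(-11) − 5|/|n| = 16/√30.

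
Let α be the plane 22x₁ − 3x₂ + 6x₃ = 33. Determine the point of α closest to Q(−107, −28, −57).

The perpendicular from Q has direction n = (22, −3, 6): r = (−107, −28, −57) + μ(22, −3, 6).
Substitute into the plane: n·(Q + μn) = 33 gives -2612 + 529μ = 33, so μ = 5.
Foot = (−107, −28, −57) + 5·(22, −3, 6) = (3, −43, −27).

(3, -43, -27)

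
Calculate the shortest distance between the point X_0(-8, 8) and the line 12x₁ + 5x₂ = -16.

40/13

d = |12·(-8) + 5·8 − (-16)| / √(144 + 25) = |-40|/13 = 40/13.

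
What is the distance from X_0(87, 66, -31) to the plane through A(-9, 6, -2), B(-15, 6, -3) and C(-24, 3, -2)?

AB = (-6, 0, -1) and AC = (-15, -3, 0), so a normal is n = AB × AC = (-3, 15, 18).
n = (-3, 15, 18); n·P − 81 = 90; |n| = 3√62; distance = 90/(3√62) = 30/√62.

15√62/31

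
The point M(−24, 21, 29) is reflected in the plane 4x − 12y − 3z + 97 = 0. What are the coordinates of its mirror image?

n = (4, −12, −3), |n|² = 169, n·M − (-97) = -338, so t = -338/169 = -2.
Foot F = M − (-2)·n = (−16, −3, 23); the reflection is 2F − M = (−8, −27, 17).

(-8, -27, 17)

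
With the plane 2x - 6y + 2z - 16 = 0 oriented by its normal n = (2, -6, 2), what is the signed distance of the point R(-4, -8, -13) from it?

-1/√11

n·R − 16 = -2.
|n| = 2√11, so the signed distance is -1/√11.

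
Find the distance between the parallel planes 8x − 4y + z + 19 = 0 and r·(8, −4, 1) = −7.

With common normal n = (8, −4, 1) (|n| = 9), the distance is |(-19) − (-7)|/|n| = 12/9 = 4/3.

4/3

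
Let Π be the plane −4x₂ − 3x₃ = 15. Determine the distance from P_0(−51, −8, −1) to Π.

4

Normal vector n = (0, −4, −3), and n·(−51, −8, −1) − 15 = 20.
|n| = √(0 + 16 + 9) = 5, so the distance is |20|/5 = 4.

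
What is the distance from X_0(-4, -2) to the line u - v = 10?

The normal to the line is n = (1, -1) with |n| = √2.
|n·X_0 − 10| = |-2 − 10| = 12, so the distance is 12/√2 = 6√2.

6√2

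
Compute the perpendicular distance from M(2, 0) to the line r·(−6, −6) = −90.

13/√2

d = |(-6)·2 + (-6)·0 − (-90)| / √(36 + 36) = |78|/(6√2) = 13/√2.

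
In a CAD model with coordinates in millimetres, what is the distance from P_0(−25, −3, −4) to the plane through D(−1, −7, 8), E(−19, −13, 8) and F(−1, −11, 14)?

6√14/7

DE = (−18, −6, 0) and DF = (0, −4, 6), so a normal is n = DE × DF = (−36, 108, 72).
n = (−36, 108, 72); n·P − (-144) = 432; |n| = 36√14; distance = 432/(36√14) = 6√14/7.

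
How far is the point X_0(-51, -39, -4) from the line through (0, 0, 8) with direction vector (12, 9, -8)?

Direction vector d = (12, 9, -8).
AP = (-51, -39, -12), and AP × d = (420, -552, 9).
|AP × d|² = 481185 and |d|² = 289, so the distance is √(481185/289) = √1665 = 3√185.

3√185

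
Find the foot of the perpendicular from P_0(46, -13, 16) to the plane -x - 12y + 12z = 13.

(47, -1, 4)

The perpendicular from P_0 has direction n = (-1, -12, 12): r = (46, -13, 16) + μ(-1, -12, 12).
Substitute into the plane: n·(P_0 + μn) = 13 gives 302 + 289μ = 13, so μ = -1.
Foot = (46, -13, 16) + (-1)·(-1, -12, 12) = (47, -1, 4).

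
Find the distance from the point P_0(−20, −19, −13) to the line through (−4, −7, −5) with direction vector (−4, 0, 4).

12√3

Direction vector d = (−4, 0, 4).
AP = (−16, −12, −8); AP·d = 32, |AP|² = 464, |d|² = 32.
distance² = |AP|² − (AP·d)²/|d|² = 464 − 1024/32 = 432, so the distance is 12√3.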